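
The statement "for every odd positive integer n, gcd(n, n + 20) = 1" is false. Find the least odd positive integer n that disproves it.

A counterexample is any odd positive integer n such that gcd(n, n + 20) > 1; we check each in order.
For n = 1, 3 the conclusion holds.
n = 5: gcd(5, 25) = 5.
Thus n = 5 disproves the claim, and no smaller n works.

n = 5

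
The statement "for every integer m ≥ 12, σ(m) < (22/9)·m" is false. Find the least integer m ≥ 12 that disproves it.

For m = 12, 13, 14, 15, …, 21, 22, 23 the conclusion holds.
m = 24: σ(24) = 60; 60 ≥ 176/3.
Thus m = 24 disproves the claim, and no smaller m works.

m = 24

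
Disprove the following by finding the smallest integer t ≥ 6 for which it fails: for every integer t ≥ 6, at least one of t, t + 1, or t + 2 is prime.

t = 8

We need the least integer t ≥ 6 for which t, t + 1, t + 2 are all composite.
t = 6: 7 is prime.
t = 7: 7 is prime.
t = 8: 8 = 2 × 4; 9 = 3 × 3; 10 = 2 × 5 — all composite.
So t = 8 is the smallest counterexample.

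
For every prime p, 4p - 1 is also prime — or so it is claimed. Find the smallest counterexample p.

p = 2: 4p - 1 = 7, prime.
p = 3: 4p - 1 = 11, prime.
p = 5: 4p - 1 = 19, prime.
p = 7: 4p - 1 = 27 = 3 × 9, not prime.

p = 7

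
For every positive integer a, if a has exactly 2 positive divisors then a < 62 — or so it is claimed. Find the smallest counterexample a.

a = 67

We need the least positive integer a for which a has exactly 2 positive divisors but the claim fails.
The first 18 eligible values, up to a = 61, all satisfy the conclusion.
a = 67: τ(67) = 2; 67 ≥ 62.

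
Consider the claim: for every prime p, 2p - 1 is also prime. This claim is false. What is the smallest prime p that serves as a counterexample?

p = 2: 2p - 1 = 3, prime.
p = 3: 2p - 1 = 5, prime.
p = 5: 2p - 1 = 9 = 3 × 3, not prime.
Thus p = 5 disproves the claim, and no smaller p works.

p = 5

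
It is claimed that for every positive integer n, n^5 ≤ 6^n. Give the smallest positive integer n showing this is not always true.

Check each positive integer n in order until n^5 > 6^n.
n = 1: n^5 = 1 and 6^n = 6, so 1 ≤ 6.
n = 2: n^5 = 32 and 6^n = 36, so 32 ≤ 36.
n = 3: n^5 = 243 and 6^n = 216, so 243 > 216.

n = 3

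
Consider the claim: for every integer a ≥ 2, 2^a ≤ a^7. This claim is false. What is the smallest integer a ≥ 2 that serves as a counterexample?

a = 37

We need the least integer a ≥ 2 for which 2^a > a^7.
The first 35 eligible values, up to a = 36, all satisfy the conclusion.
a = 37: 2^a = 137438953472 and a^7 = 94931877133, so 137438953472 > 94931877133.
Thus a = 37 disproves the claim, and no smaller a works.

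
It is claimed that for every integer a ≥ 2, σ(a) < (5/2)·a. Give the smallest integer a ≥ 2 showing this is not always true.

a = 24

Check each integer a ≥ 2 in order until the claim fails.
The first 22 eligible values, up to a = 23, all satisfy the conclusion.
a = 24: σ(24) = 60; 60 ≥ 60.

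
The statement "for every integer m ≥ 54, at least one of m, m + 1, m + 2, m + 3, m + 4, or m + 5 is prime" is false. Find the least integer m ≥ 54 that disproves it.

m = 90

We need the least integer m ≥ 54 for which m, m + 1, m + 2, m + 3, m + 4, m + 5 are all composite.
For m = 54, 55, 56, 57, …, 87, 88, 89 the conclusion holds.
m = 90: 90 = 2 × 45; 91 = 7 × 13; 92 = 2 × 46; 93 = 3 × 31; 94 = 2 × 47; 95 = 5 × 19 — all composite.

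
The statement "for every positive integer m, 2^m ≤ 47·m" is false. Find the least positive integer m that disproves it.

The first 8 eligible values, up to m = 8, all satisfy the conclusion.
m = 9: 2^m = 512 and 47·m = 423, so 512 > 423.
Hence m = 9 is a counterexample.

m = 9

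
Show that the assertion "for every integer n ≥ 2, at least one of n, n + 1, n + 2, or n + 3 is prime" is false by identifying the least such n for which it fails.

n = 24

We need the least integer n ≥ 2 for which n, n + 1, n + 2, n + 3 are all composite.
The first 22 eligible values, up to n = 23, all satisfy the conclusion.
n = 24: 24 = 2 × 12; 25 = 5 × 5; 26 = 2 × 13; 27 = 3 × 9 — all composite.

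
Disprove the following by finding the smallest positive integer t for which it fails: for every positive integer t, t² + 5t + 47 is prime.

We need the least positive integer t for which t² + 5t + 47 is not prime.
For t = 1, 2, 3, 4, …, 35, 36, 37 the conclusion holds.
t = 38: t² + 5t + 47 = 1681 = 41 × 41, composite.

t = 38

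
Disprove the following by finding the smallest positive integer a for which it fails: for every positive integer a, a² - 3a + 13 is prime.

a = 12

For a = 1, 2, 3, 4, …, 9, 10, 11 the conclusion holds.
a = 12: a² - 3a + 13 = 121 = 11 × 11, composite.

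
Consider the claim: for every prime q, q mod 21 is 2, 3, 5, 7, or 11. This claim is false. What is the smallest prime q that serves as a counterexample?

We need the least prime q for which the claim fails.
The first 5 eligible values, up to q = 11, all satisfy the conclusion.
q = 13: 13 mod 21 = 13 — not in {2, 3, 5, 7, 11}.

q = 13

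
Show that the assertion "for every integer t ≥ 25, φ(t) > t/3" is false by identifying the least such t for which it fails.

For t = 25, 26, 27, 28, 29 the conclusion holds.
t = 30: φ(30) = 8 and 30/3 = 10, so φ(30) ≤ 30/3.
Hence t = 30 is a counterexample.

t = 30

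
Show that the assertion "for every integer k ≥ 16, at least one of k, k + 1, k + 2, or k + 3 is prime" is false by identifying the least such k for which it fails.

k = 24

The first 8 eligible values, up to k = 23, all satisfy the conclusion.
k = 24: 24 = 2 × 12; 25 = 5 × 5; 26 = 2 × 13; 27 = 3 × 9 — all composite.
Thus k = 24 disproves the claim, and no smaller k works.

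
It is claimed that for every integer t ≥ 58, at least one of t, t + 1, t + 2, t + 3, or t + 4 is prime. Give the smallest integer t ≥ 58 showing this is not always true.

t = 62

Check each integer t ≥ 58 in order until t, t + 1, t + 2, t + 3, t + 4 are all composite.
The first 4 eligible values, up to t = 61, all satisfy the conclusion.
t = 62: 62 = 2 × 31; 63 = 3 × 21; 64 = 2 × 32; 65 = 5 × 13; 66 = 2 × 33 — all composite.
Hence t = 62 is a counterexample.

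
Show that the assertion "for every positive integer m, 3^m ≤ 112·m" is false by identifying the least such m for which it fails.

Check each positive integer m in order until 3^m > 112·m.
The first 5 eligible values, up to m = 5, all satisfy the conclusion.
m = 6: 3^m = 729 and 112·m = 672, so 729 > 672.

m = 6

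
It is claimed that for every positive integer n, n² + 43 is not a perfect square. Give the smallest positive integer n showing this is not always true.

We need the least positive integer n for which n² + 43 is a perfect square.
The first 20 eligible values, up to n = 20, all satisfy the conclusion.
n = 21: 21² + 43 = 484 = 22², a perfect square.

n = 21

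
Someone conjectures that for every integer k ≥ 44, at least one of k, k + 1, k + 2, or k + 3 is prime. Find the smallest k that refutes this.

Check each integer k ≥ 44 in order until k, k + 1, k + 2, k + 3 are all composite.
k = 44: 47 is prime.
k = 45: 47 is prime.
k = 46: 47 is prime.
k = 47: 47 is prime.
k = 48: 48 = 2 × 24; 49 = 7 × 7; 50 = 2 × 25; 51 = 3 × 17 — all composite.

k = 48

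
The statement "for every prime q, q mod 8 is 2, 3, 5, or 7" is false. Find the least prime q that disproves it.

Check each prime q in order until the claim fails.
For q = 2, 3, 5, 7, 11, 13 the conclusion holds.
q = 17: 17 mod 8 = 1 — not in {2, 3, 5, 7}.
Hence q = 17 is a counterexample.

q = 17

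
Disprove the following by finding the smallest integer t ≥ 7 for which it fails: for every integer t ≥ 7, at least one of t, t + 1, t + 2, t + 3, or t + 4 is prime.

A counterexample is any integer t ≥ 7 such that t, t + 1, t + 2, t + 3, t + 4 are all composite; we check each in order.
The first 17 eligible values, up to t = 23, all satisfy the conclusion.
t = 24: 24 = 2 × 12; 25 = 5 × 5; 26 = 2 × 13; 27 = 3 × 9; 28 = 2 × 14 — all composite.

t = 24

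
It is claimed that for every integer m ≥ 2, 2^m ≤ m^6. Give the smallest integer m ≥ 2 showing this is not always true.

Check each integer m ≥ 2 in order until 2^m > m^6.
For m = 2, 3, 4, 5, …, 27, 28, 29 the conclusion holds.
m = 30: 2^m = 1073741824 and m^6 = 729000000, so 1073741824 > 729000000.
So m = 30 is the smallest counterexample.

m = 30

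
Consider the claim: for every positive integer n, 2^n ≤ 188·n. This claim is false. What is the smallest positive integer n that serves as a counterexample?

We need the least positive integer n for which 2^n > 188·n.
For n = 1, 2, 3, 4, …, 9, 10, 11 the conclusion holds.
n = 12: 2^n = 4096 and 188·n = 2256, so 4096 > 2256.
Thus n = 12 disproves the claim, and no smaller n works.

n = 12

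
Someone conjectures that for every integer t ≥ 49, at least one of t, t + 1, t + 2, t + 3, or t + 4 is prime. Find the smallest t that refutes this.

t = 54

We need the least integer t ≥ 49 for which t, t + 1, t + 2, t + 3, t + 4 are all composite.
The first 5 eligible values, up to t = 53, all satisfy the conclusion.
t = 54: 54 = 2 × 27; 55 = 5 × 11; 56 = 2 × 28; 57 = 3 × 19; 58 = 2 × 29 — all composite.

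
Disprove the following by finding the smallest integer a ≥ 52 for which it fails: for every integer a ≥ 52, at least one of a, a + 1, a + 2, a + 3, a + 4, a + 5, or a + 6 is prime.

a = 90

A counterexample is any integer a ≥ 52 such that a, a + 1, a + 2, a + 3, a + 4, a + 5, a + 6 are all composite; we check each in order.
For a = 52, 53, 54, 55, …, 87, 88, 89 the conclusion holds.
a = 90: 90 = 2 × 45; 91 = 7 × 13; 92 = 2 × 46; 93 = 3 × 31; 94 = 2 × 47; 95 = 5 × 19; 96 = 2 × 48 — all composite.
Thus a = 90 disproves the claim, and no smaller a works.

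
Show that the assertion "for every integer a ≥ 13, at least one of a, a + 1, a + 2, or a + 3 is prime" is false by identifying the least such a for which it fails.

For a = 13, 14, 15, 16, …, 21, 22, 23 the conclusion holds.
a = 24: 24 = 2 × 12; 25 = 5 × 5; 26 = 2 × 13; 27 = 3 × 9 — all composite.
So a = 24 is the smallest counterexample.

a = 24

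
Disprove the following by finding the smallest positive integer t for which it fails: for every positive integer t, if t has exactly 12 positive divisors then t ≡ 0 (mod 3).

t = 140

Check each positive integer t in order until t has exactly 12 positive divisors but the claim fails.
For t = 60, 72, 84, 90, 96, 108, 126, 132 the conclusion holds.
t = 140: τ(140) = 12; 140 ≡ 2 (mod 3).
Hence t = 140 is a counterexample.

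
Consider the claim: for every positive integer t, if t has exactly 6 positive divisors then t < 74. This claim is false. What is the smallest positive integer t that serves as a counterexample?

For t = 12, 18, 20, 28, …, 52, 63, 68 the conclusion holds.
t = 75: τ(75) = 6; 75 ≥ 74.
Thus t = 75 disproves the claim, and no smaller t works.

t = 75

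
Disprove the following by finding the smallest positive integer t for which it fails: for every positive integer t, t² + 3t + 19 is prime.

Check each positive integer t in order until t² + 3t + 19 is not prime.
For t = 1, 2, 3, 4, …, 12, 13, 14 the conclusion holds.
t = 15: t² + 3t + 19 = 289 = 17 × 17, composite.
So t = 15 is the smallest counterexample.

t = 15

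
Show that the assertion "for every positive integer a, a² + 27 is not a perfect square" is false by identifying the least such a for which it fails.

We need the least positive integer a for which a² + 27 is a perfect square.
a = 1: 1² + 27 = 28, not a perfect square.
a = 2: 2² + 27 = 31, not a perfect square.
a = 3: 3² + 27 = 36 = 6², a perfect square.
Thus a = 3 disproves the claim, and no smaller a works.

a = 3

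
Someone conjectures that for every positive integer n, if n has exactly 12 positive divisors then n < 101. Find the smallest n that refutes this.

n = 108

A counterexample is any positive integer n such that n has exactly 12 positive divisors but the claim fails; we check each in order.
n = 60: τ(60) = 12; 60 < 101.
n = 72: τ(72) = 12; 72 < 101.
n = 84: τ(84) = 12; 84 < 101.
n = 90: τ(90) = 12; 90 < 101.
n = 96: τ(96) = 12; 96 < 101.
n = 108: τ(108) = 12; 108 ≥ 101.
Hence n = 108 is a counterexample.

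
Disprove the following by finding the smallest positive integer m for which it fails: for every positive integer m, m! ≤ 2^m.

For m = 1, 2, 3 the conclusion holds.
m = 4: m! = 24 and 2^m = 16, so 24 > 16.
Thus m = 4 disproves the claim, and no smaller m works.

m = 4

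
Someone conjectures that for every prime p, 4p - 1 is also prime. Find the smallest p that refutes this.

We need the least prime p for which 4p - 1 is not prime.
For p = 2, 3, 5 the conclusion holds.
p = 7: 4p - 1 = 27 = 3 × 9, not prime.
Hence p = 7 is a counterexample.

p = 7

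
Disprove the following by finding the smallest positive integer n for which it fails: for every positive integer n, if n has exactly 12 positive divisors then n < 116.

n = 126

n = 60: τ(60) = 12; 60 < 116.
n = 72: τ(72) = 12; 72 < 116.
n = 84: τ(84) = 12; 84 < 116.
n = 90: τ(90) = 12; 90 < 116.
n = 96: τ(96) = 12; 96 < 116.
n = 108: τ(108) = 12; 108 < 116.
n = 126: τ(126) = 12; 126 ≥ 116.
Hence n = 126 is a counterexample.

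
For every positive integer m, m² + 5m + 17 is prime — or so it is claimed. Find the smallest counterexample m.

A counterexample is any positive integer m such that m² + 5m + 17 is not prime; we check each in order.
m = 1: m² + 5m + 17 = 23, prime.
m = 2: m² + 5m + 17 = 31, prime.
m = 3: m² + 5m + 17 = 41, prime.
m = 4: m² + 5m + 17 = 53, prime.
m = 5: m² + 5m + 17 = 67, prime.
m = 6: m² + 5m + 17 = 83, prime.
m = 7: m² + 5m + 17 = 101, prime.
m = 8: m² + 5m + 17 = 121 = 11 × 11, composite.

m = 8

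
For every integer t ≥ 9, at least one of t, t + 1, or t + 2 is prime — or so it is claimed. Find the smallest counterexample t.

t = 14

Check each integer t ≥ 9 in order until t, t + 1, t + 2 are all composite.
The first 5 eligible values, up to t = 13, all satisfy the conclusion.
t = 14: 14 = 2 × 7; 15 = 3 × 5; 16 = 2 × 8 — all composite.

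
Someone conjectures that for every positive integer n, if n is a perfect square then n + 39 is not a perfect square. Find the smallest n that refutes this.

n = 25

A counterexample is any positive integer n such that n is a perfect square but n + 39 is a perfect square; we check each in order.
n = 1: 1 + 39 = 40, not a perfect square.
n = 4: 4 + 39 = 43, not a perfect square.
n = 9: 9 + 39 = 48, not a perfect square.
n = 16: 16 + 39 = 55, not a perfect square.
n = 25: 25 = 5² and 25 + 39 = 64 = 8².
Hence n = 25 is a counterexample.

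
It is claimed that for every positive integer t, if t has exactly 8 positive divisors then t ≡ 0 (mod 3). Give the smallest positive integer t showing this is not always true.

t = 40

We need the least positive integer t for which t has exactly 8 positive divisors but the claim fails.
For t = 24, 30 the conclusion holds.
t = 40: τ(40) = 8; 40 ≡ 1 (mod 3).
Thus t = 40 disproves the claim, and no smaller t works.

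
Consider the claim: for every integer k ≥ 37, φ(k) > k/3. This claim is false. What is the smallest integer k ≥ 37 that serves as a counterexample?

k = 42

Check each integer k ≥ 37 in order until the claim fails.
k = 37: φ(37) = 36 and 37/3 = 37/3, so φ(37) > 37/3.
k = 38: φ(38) = 18 and 38/3 = 38/3, so φ(38) > 38/3.
k = 39: φ(39) = 24 and 39/3 = 13, so φ(39) > 39/3.
k = 40: φ(40) = 16 and 40/3 = 40/3, so φ(40) > 40/3.
k = 41: φ(41) = 40 and 41/3 = 41/3, so φ(41) > 41/3.
k = 42: φ(42) = 12 and 42/3 = 14, so φ(42) ≤ 42/3.
Hence k = 42 is a counterexample.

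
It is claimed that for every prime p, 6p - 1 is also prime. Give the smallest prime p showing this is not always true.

We need the least prime p for which 6p - 1 is not prime.
p = 2: 6p - 1 = 11, prime.
p = 3: 6p - 1 = 17, prime.
p = 5: 6p - 1 = 29, prime.
p = 7: 6p - 1 = 41, prime.
p = 11: 6p - 1 = 65 = 5 × 13, not prime.

p = 11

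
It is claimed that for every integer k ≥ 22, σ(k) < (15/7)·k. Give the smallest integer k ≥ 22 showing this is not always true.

k = 24

We need the least integer k ≥ 22 for which the claim fails.
k = 22: σ(22) = 36; 36 < 330/7.
k = 23: σ(23) = 24; 24 < 345/7.
k = 24: σ(24) = 60; 60 ≥ 360/7.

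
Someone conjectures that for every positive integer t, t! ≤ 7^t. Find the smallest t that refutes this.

t = 17

Check each positive integer t in order until t! > 7^t.
The first 16 eligible values, up to t = 16, all satisfy the conclusion.
t = 17: t! = 355687428096000 and 7^t = 232630513987207, so 355687428096000 > 232630513987207.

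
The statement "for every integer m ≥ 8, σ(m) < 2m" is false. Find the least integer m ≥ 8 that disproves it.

A counterexample is any integer m ≥ 8 such that the claim fails; we check each in order.
For m = 8, 9, 10, 11 the conclusion holds.
m = 12: σ(12) = 28; 28 ≥ 24.

m = 12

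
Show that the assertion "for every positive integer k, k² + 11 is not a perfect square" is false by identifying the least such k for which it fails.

k = 5

We need the least positive integer k for which k² + 11 is a perfect square.
For k = 1, 2, 3, 4 the conclusion holds.
k = 5: 5² + 11 = 36 = 6², a perfect square.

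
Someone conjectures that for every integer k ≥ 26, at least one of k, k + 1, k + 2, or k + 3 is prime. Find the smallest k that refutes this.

k = 32

k = 26: 29 is prime.
k = 27: 29 is prime.
k = 28: 29 is prime.
k = 29: 29 is prime.
k = 30: 31 is prime.
k = 31: 31 is prime.
k = 32: 32 = 2 × 16; 33 = 3 × 11; 34 = 2 × 17; 35 = 5 × 7 — all composite.
Thus k = 32 disproves the claim, and no smaller k works.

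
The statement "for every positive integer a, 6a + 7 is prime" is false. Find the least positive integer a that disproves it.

a = 3

A counterexample is any positive integer a such that 6a + 7 is not prime; we check each in order.
a = 1: 6a + 7 = 13, prime.
a = 2: 6a + 7 = 19, prime.
a = 3: 6a + 7 = 25 = 5 × 5, composite.
Hence a = 3 is a counterexample.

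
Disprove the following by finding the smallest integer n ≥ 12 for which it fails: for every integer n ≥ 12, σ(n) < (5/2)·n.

Check each integer n ≥ 12 in order until the claim fails.
For n = 12, 13, 14, 15, …, 21, 22, 23 the conclusion holds.
n = 24: σ(24) = 60; 60 ≥ 60.

n = 24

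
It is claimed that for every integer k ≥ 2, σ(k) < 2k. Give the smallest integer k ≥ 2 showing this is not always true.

k = 6

A counterexample is any integer k ≥ 2 such that the claim fails; we check each in order.
The first 4 eligible values, up to k = 5, all satisfy the conclusion.
k = 6: σ(6) = 12; 12 ≥ 12.
Hence k = 6 is a counterexample.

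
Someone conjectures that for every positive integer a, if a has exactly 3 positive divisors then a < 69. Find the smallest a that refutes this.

a = 121

We need the least positive integer a for which a has exactly 3 positive divisors but the claim fails.
a = 4: τ(4) = 3; 4 < 69.
a = 9: τ(9) = 3; 9 < 69.
a = 25: τ(25) = 3; 25 < 69.
a = 49: τ(49) = 3; 49 < 69.
a = 121: τ(121) = 3; 121 ≥ 69.
Thus a = 121 disproves the claim, and no smaller a works.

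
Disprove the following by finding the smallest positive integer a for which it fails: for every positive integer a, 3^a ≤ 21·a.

Check each positive integer a in order until 3^a > 21·a.
a = 1: 3^a = 3 and 21·a = 21, so 3 ≤ 21.
a = 2: 3^a = 9 and 21·a = 42, so 9 ≤ 42.
a = 3: 3^a = 27 and 21·a = 63, so 27 ≤ 63.
a = 4: 3^a = 81 and 21·a = 84, so 81 ≤ 84.
a = 5: 3^a = 243 and 21·a = 105, so 243 > 105.
So a = 5 is the smallest counterexample.

a = 5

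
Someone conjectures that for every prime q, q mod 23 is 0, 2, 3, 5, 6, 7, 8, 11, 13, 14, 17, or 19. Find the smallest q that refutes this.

Check each prime q in order until the claim fails.
For q = 2, 3, 5, 7, …, 29, 31, 37 the conclusion holds.
q = 41: 41 mod 23 = 18 — not in {0, 2, 3, 5, 6, 7, 8, 11, 13, 14, 17, 19}.

q = 41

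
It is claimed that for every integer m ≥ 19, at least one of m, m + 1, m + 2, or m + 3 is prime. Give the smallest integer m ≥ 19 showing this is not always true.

For m = 19, 20, 21, 22, 23 the conclusion holds.
m = 24: 24 = 2 × 12; 25 = 5 × 5; 26 = 2 × 13; 27 = 3 × 9 — all composite.

m = 24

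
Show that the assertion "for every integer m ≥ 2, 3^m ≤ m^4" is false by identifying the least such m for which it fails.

m = 2: 3^m = 9 and m^4 = 16, so 9 ≤ 16.
m = 3: 3^m = 27 and m^4 = 81, so 27 ≤ 81.
m = 4: 3^m = 81 and m^4 = 256, so 81 ≤ 256.
m = 5: 3^m = 243 and m^4 = 625, so 243 ≤ 625.
m = 6: 3^m = 729 and m^4 = 1296, so 729 ≤ 1296.
m = 7: 3^m = 2187 and m^4 = 2401, so 2187 ≤ 2401.
m = 8: 3^m = 6561 and m^4 = 4096, so 6561 > 4096.
Hence m = 8 is a counterexample.

m = 8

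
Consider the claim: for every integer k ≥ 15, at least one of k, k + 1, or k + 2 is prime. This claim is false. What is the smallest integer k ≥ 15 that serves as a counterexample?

A counterexample is any integer k ≥ 15 such that k, k + 1, k + 2 are all composite; we check each in order.
k = 15: 17 is prime.
k = 16: 17 is prime.
k = 17: 17 is prime.
k = 18: 19 is prime.
k = 19: 19 is prime.
k = 20: 20 = 2 × 10; 21 = 3 × 7; 22 = 2 × 11 — all composite.
Thus k = 20 disproves the claim, and no smaller k works.

k = 20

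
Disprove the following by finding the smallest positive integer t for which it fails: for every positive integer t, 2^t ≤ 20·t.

t = 8

We need the least positive integer t for which 2^t > 20·t.
t = 1: 2^t = 2 and 20·t = 20, so 2 ≤ 20.
t = 2: 2^t = 4 and 20·t = 40, so 4 ≤ 40.
t = 3: 2^t = 8 and 20·t = 60, so 8 ≤ 60.
t = 4: 2^t = 16 and 20·t = 80, so 16 ≤ 80.
t = 5: 2^t = 32 and 20·t = 100, so 32 ≤ 100.
t = 6: 2^t = 64 and 20·t = 120, so 64 ≤ 120.
t = 7: 2^t = 128 and 20·t = 140, so 128 ≤ 140.
t = 8: 2^t = 256 and 20·t = 160, so 256 > 160.
So t = 8 is the smallest counterexample.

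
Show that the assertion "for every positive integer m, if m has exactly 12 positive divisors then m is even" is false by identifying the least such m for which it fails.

We need the least positive integer m for which m has exactly 12 positive divisors but m is odd.
For m = 60, 72, 84, 90, …, 294, 306, 308 the conclusion holds.
m = 315: divisors of 315: 12 divisors; 315 is odd.
Thus m = 315 disproves the claim, and no smaller m works.

m = 315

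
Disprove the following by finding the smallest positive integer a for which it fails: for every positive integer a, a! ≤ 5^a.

a = 12

The first 11 eligible values, up to a = 11, all satisfy the conclusion.
a = 12: a! = 479001600 and 5^a = 244140625, so 479001600 > 244140625.
Hence a = 12 is a counterexample.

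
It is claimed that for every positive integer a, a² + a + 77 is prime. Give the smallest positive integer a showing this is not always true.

A counterexample is any positive integer a such that a² + a + 77 is not prime; we check each in order.
The first 5 eligible values, up to a = 5, all satisfy the conclusion.
a = 6: a² + a + 77 = 119 = 7 × 17, composite.
So a = 6 is the smallest counterexample.

a = 6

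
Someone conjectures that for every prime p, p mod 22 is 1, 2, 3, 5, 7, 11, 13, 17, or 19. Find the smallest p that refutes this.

For p = 2, 3, 5, 7, 11, 13, 17, 19, 23, 29 the conclusion holds.
p = 31: 31 mod 22 = 9 — not in {1, 2, 3, 5, 7, 11, 13, 17, 19}.
Thus p = 31 disproves the claim, and no smaller p works.

p = 31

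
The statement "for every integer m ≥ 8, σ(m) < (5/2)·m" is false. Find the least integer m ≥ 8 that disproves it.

Check each integer m ≥ 8 in order until the claim fails.
For m = 8, 9, 10, 11, …, 21, 22, 23 the conclusion holds.
m = 24: σ(24) = 60; 60 ≥ 60.

m = 24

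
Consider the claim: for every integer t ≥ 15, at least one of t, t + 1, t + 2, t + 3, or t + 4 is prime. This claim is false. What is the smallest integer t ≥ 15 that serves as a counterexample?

t = 24

Check each integer t ≥ 15 in order until t, t + 1, t + 2, t + 3, t + 4 are all composite.
For t = 15, 16, 17, 18, 19, 20, 21, 22, 23 the conclusion holds.
t = 24: 24 = 2 × 12; 25 = 5 × 5; 26 = 2 × 13; 27 = 3 × 9; 28 = 2 × 14 — all composite.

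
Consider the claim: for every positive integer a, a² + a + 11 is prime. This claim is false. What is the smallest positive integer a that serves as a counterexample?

a = 10

We need the least positive integer a for which a² + a + 11 is not prime.
The first 9 eligible values, up to a = 9, all satisfy the conclusion.
a = 10: a² + a + 11 = 121 = 11 × 11, composite.
Thus a = 10 disproves the claim, and no smaller a works.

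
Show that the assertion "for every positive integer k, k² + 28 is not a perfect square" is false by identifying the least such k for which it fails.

k = 6

Check each positive integer k in order until k² + 28 is a perfect square.
For k = 1, 2, 3, 4, 5 the conclusion holds.
k = 6: 6² + 28 = 64 = 8², a perfect square.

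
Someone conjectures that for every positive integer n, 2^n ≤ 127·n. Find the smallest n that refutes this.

A counterexample is any positive integer n such that 2^n > 127·n; we check each in order.
For n = 1, 2, 3, 4, 5, 6, 7, 8, 9, 10 the conclusion holds.
n = 11: 2^n = 2048 and 127·n = 1397, so 2048 > 1397.

n = 11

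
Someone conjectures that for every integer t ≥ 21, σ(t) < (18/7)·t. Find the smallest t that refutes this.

t = 48

For t = 21, 22, 23, 24, …, 45, 46, 47 the conclusion holds.
t = 48: σ(48) = 124; 124 ≥ 864/7.
Hence t = 48 is a counterexample.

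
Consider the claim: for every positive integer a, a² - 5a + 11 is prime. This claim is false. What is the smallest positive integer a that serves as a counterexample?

a = 1: a² - 5a + 11 = 7, prime.
a = 2: a² - 5a + 11 = 5, prime.
a = 3: a² - 5a + 11 = 5, prime.
a = 4: a² - 5a + 11 = 7, prime.
a = 5: a² - 5a + 11 = 11, prime.
a = 6: a² - 5a + 11 = 17, prime.
a = 7: a² - 5a + 11 = 25 = 5 × 5, composite.

a = 7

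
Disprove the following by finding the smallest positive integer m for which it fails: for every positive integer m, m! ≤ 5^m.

m = 12

We need the least positive integer m for which m! > 5^m.
The first 11 eligible values, up to m = 11, all satisfy the conclusion.
m = 12: m! = 479001600 and 5^m = 244140625, so 479001600 > 244140625.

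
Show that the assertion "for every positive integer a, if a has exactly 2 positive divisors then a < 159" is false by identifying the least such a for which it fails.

Check each positive integer a in order until a has exactly 2 positive divisors but the claim fails.
For a = 2, 3, 5, 7, …, 149, 151, 157 the conclusion holds.
a = 163: τ(163) = 2; 163 ≥ 159.

a = 163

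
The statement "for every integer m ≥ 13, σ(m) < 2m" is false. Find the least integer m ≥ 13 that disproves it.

m = 18

A counterexample is any integer m ≥ 13 such that the claim fails; we check each in order.
The first 5 eligible values, up to m = 17, all satisfy the conclusion.
m = 18: σ(18) = 39; 39 ≥ 36.
Hence m = 18 is a counterexample.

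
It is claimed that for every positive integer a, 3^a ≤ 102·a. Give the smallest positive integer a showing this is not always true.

a = 6

We need the least positive integer a for which 3^a > 102·a.
The first 5 eligible values, up to a = 5, all satisfy the conclusion.
a = 6: 3^a = 729 and 102·a = 612, so 729 > 612.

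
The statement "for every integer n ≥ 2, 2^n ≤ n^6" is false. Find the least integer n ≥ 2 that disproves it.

A counterexample is any integer n ≥ 2 such that 2^n > n^6; we check each in order.
For n = 2, 3, 4, 5, …, 27, 28, 29 the conclusion holds.
n = 30: 2^n = 1073741824 and n^6 = 729000000, so 1073741824 > 729000000.

n = 30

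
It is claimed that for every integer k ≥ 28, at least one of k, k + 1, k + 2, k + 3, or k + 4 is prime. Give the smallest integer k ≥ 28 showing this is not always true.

k = 32

A counterexample is any integer k ≥ 28 such that k, k + 1, k + 2, k + 3, k + 4 are all composite; we check each in order.
k = 28: 29 is prime.
k = 29: 29 is prime.
k = 30: 31 is prime.
k = 31: 31 is prime.
k = 32: 32 = 2 × 16; 33 = 3 × 11; 34 = 2 × 17; 35 = 5 × 7; 36 = 2 × 18 — all composite.
Hence k = 32 is a counterexample.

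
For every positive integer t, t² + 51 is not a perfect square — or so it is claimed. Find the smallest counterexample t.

t = 7

For t = 1, 2, 3, 4, 5, 6 the conclusion holds.
t = 7: 7² + 51 = 100 = 10², a perfect square.
Thus t = 7 disproves the claim, and no smaller t works.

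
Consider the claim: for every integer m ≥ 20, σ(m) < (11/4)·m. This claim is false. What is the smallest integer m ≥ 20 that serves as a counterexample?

m = 60

Check each integer m ≥ 20 in order until the claim fails.
For m = 20, 21, 22, 23, …, 57, 58, 59 the conclusion holds.
m = 60: σ(60) = 168; 168 ≥ 165.
So m = 60 is the smallest counterexample.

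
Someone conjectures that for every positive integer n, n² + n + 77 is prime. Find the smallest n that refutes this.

n = 6

We need the least positive integer n for which n² + n + 77 is not prime.
n = 1: n² + n + 77 = 79, prime.
n = 2: n² + n + 77 = 83, prime.
n = 3: n² + n + 77 = 89, prime.
n = 4: n² + n + 77 = 97, prime.
n = 5: n² + n + 77 = 107, prime.
n = 6: n² + n + 77 = 119 = 7 × 17, composite.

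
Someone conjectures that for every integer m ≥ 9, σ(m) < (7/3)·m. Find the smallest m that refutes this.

A counterexample is any integer m ≥ 9 such that the claim fails; we check each in order.
m = 9: σ(9) = 13; 13 < 21.
m = 10: σ(10) = 18; 18 < 70/3.
m = 11: σ(11) = 12; 12 < 77/3.
m = 12: σ(12) = 28; 28 ≥ 28.

m = 12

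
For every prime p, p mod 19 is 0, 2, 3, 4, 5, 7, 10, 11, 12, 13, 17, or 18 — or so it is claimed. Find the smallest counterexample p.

p = 47

For p = 2, 3, 5, 7, …, 37, 41, 43 the conclusion holds.
p = 47: 47 mod 19 = 9 — not in {0, 2, 3, 4, 5, 7, 10, 11, 12, 13, 17, 18}.
Thus p = 47 disproves the claim, and no smaller p works.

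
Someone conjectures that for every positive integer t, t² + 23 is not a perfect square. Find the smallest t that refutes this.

t = 11

A counterexample is any positive integer t such that t² + 23 is a perfect square; we check each in order.
The first 10 eligible values, up to t = 10, all satisfy the conclusion.
t = 11: 11² + 23 = 144 = 12², a perfect square.
Hence t = 11 is a counterexample.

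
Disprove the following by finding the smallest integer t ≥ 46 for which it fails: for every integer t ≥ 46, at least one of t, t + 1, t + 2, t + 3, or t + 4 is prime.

We need the least integer t ≥ 46 for which t, t + 1, t + 2, t + 3, t + 4 are all composite.
For t = 46, 47 the conclusion holds.
t = 48: 48 = 2 × 24; 49 = 7 × 7; 50 = 2 × 25; 51 = 3 × 17; 52 = 2 × 26 — all composite.

t = 48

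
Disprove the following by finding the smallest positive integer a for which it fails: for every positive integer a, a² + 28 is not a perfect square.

Check each positive integer a in order until a² + 28 is a perfect square.
For a = 1, 2, 3, 4, 5 the conclusion holds.
a = 6: 6² + 28 = 64 = 8², a perfect square.
Hence a = 6 is a counterexample.

a = 6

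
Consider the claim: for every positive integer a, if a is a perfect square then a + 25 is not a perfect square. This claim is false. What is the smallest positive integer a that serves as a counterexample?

a = 144

Check each positive integer a in order until a is a perfect square but a + 25 is a perfect square.
The first 11 eligible values, up to a = 121, all satisfy the conclusion.
a = 144: 144 = 12² and 144 + 25 = 169 = 13².
Thus a = 144 disproves the claim, and no smaller a works.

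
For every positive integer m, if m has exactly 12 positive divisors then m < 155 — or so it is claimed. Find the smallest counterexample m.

Check each positive integer m in order until m has exactly 12 positive divisors but the claim fails.
The first 10 eligible values, up to m = 150, all satisfy the conclusion.
m = 156: τ(156) = 12; 156 ≥ 155.

m = 156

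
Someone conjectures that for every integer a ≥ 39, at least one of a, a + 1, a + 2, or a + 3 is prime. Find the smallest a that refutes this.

For a = 39, 40, 41, 42, 43, 44, 45, 46, 47 the conclusion holds.
a = 48: 48 = 2 × 24; 49 = 7 × 7; 50 = 2 × 25; 51 = 3 × 17 — all composite.
So a = 48 is the smallest counterexample.

a = 48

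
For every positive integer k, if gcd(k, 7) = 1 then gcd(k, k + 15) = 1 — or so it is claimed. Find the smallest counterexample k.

k = 1: gcd(1, 16) = 1.
k = 2: gcd(2, 17) = 1.
k = 3: gcd(3, 18) = 3.
So k = 3 is the smallest counterexample.

k = 3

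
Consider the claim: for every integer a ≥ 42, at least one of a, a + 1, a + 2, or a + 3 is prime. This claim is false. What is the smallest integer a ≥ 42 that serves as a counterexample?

We need the least integer a ≥ 42 for which a, a + 1, a + 2, a + 3 are all composite.
For a = 42, 43, 44, 45, 46, 47 the conclusion holds.
a = 48: 48 = 2 × 24; 49 = 7 × 7; 50 = 2 × 25; 51 = 3 × 17 — all composite.
Hence a = 48 is a counterexample.

a = 48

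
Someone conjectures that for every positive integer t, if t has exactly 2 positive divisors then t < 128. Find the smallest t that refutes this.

t = 131

The first 31 eligible values, up to t = 127, all satisfy the conclusion.
t = 131: τ(131) = 2; 131 ≥ 128.
So t = 131 is the smallest counterexample.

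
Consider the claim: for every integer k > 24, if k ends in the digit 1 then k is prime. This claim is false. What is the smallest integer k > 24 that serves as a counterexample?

k = 51

Check each integer k > 24 in order until k ends in the digit 1 but k is not prime.
k = 31: 31 ends in 1 and is prime.
k = 41: 41 ends in 1 and is prime.
k = 51: 51 ends in 1; 51 = 3 × 17, composite.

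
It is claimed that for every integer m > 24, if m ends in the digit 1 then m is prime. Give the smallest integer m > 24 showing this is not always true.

m = 51

A counterexample is any integer m > 24 such that m ends in the digit 1 but m is not prime; we check each in order.
m = 31: 31 ends in 1 and is prime.
m = 41: 41 ends in 1 and is prime.
m = 51: 51 ends in 1; 51 = 3 × 17, composite.
So m = 51 is the smallest counterexample.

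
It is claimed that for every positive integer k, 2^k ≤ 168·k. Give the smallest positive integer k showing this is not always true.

A counterexample is any positive integer k such that 2^k > 168·k; we check each in order.
The first 10 eligible values, up to k = 10, all satisfy the conclusion.
k = 11: 2^k = 2048 and 168·k = 1848, so 2048 > 1848.

k = 11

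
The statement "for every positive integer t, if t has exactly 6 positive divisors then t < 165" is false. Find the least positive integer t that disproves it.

Check each positive integer t in order until t has exactly 6 positive divisors but the claim fails.
The first 23 eligible values, up to t = 164, all satisfy the conclusion.
t = 171: τ(171) = 6; 171 ≥ 165.
Thus t = 171 disproves the claim, and no smaller t works.

t = 171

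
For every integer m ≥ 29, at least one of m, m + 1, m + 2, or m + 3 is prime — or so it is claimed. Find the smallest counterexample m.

For m = 29, 30, 31 the conclusion holds.
m = 32: 32 = 2 × 16; 33 = 3 × 11; 34 = 2 × 17; 35 = 5 × 7 — all composite.
Hence m = 32 is a counterexample.

m = 32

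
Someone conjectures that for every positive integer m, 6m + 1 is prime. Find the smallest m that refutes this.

m = 4

Check each positive integer m in order until 6m + 1 is not prime.
m = 1: 6m + 1 = 7, prime.
m = 2: 6m + 1 = 13, prime.
m = 3: 6m + 1 = 19, prime.
m = 4: 6m + 1 = 25 = 5 × 5, composite.
So m = 4 is the smallest counterexample.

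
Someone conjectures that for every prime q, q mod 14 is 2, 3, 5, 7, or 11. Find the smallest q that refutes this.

q = 13

We need the least prime q for which the claim fails.
The first 5 eligible values, up to q = 11, all satisfy the conclusion.
q = 13: 13 mod 14 = 13 — not in {2, 3, 5, 7, 11}.
So q = 13 is the smallest counterexample.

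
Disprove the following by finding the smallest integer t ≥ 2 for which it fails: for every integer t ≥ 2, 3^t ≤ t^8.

The first 21 eligible values, up to t = 22, all satisfy the conclusion.
t = 23: 3^t = 94143178827 and t^8 = 78310985281, so 94143178827 > 78310985281.
Thus t = 23 disproves the claim, and no smaller t works.

t = 23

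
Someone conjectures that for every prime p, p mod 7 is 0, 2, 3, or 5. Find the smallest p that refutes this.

We need the least prime p for which the claim fails.
p = 2: 2 mod 7 = 2.
p = 3: 3 mod 7 = 3.
p = 5: 5 mod 7 = 5.
p = 7: 7 mod 7 = 0.
p = 11: 11 mod 7 = 4 — not in {0, 2, 3, 5}.

p = 11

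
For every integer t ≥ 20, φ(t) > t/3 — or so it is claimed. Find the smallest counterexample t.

t = 24

Check each integer t ≥ 20 in order until the claim fails.
t = 20: φ(20) = 8 and 20/3 = 20/3, so φ(20) > 20/3.
t = 21: φ(21) = 12 and 21/3 = 7, so φ(21) > 21/3.
t = 22: φ(22) = 10 and 22/3 = 22/3, so φ(22) > 22/3.
t = 23: φ(23) = 22 and 23/3 = 23/3, so φ(23) > 23/3.
t = 24: φ(24) = 8 and 24/3 = 8, so φ(24) ≤ 24/3.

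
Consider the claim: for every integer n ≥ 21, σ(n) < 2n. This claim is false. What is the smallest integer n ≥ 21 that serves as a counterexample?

n = 24

n = 21: σ(21) = 32; 32 < 42.
n = 22: σ(22) = 36; 36 < 44.
n = 23: σ(23) = 24; 24 < 46.
n = 24: σ(24) = 60; 60 ≥ 48.
Hence n = 24 is a counterexample.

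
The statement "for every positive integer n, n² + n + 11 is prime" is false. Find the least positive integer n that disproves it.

n = 10

We need the least positive integer n for which n² + n + 11 is not prime.
For n = 1, 2, 3, 4, 5, 6, 7, 8, 9 the conclusion holds.
n = 10: n² + n + 11 = 121 = 11 × 11, composite.
So n = 10 is the smallest counterexample.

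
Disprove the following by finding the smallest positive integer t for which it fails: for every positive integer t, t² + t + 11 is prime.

The first 9 eligible values, up to t = 9, all satisfy the conclusion.
t = 10: t² + t + 11 = 121 = 11 × 11, composite.
So t = 10 is the smallest counterexample.

t = 10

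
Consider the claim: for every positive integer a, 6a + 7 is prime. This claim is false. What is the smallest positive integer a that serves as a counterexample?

a = 3

Check each positive integer a in order until 6a + 7 is not prime.
a = 1: 6a + 7 = 13, prime.
a = 2: 6a + 7 = 19, prime.
a = 3: 6a + 7 = 25 = 5 × 5, composite.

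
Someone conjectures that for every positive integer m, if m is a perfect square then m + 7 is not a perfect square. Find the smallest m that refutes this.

m = 1: 1 + 7 = 8, not a perfect square.
m = 4: 4 + 7 = 11, not a perfect square.
m = 9: 9 = 3² and 9 + 7 = 16 = 4².

m = 9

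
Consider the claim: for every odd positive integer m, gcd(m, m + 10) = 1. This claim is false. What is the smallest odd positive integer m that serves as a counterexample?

For m = 1, 3 the conclusion holds.
m = 5: gcd(5, 15) = 5.
Hence m = 5 is a counterexample.

m = 5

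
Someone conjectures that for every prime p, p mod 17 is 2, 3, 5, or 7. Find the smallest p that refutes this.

For p = 2, 3, 5, 7 the conclusion holds.
p = 11: 11 mod 17 = 11 — not in {2, 3, 5, 7}.

p = 11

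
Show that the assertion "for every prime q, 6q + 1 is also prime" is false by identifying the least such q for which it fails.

q = 19

We need the least prime q for which 6q + 1 is not prime.
For q = 2, 3, 5, 7, 11, 13, 17 the conclusion holds.
q = 19: 6q + 1 = 115 = 5 × 23, not prime.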